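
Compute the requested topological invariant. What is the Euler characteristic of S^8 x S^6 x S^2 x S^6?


chi is multiplicative: chi(X x Y) = chi(X) chi(Y).
Each even-dim sphere has chi = 2. There are 4 factors.
chi = 2^4 = 16

16


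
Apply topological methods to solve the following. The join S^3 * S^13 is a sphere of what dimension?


Join of spheres: S^m * S^n = S^{m+n+1}.
dim = 3 + 13 + 1 = 17

17


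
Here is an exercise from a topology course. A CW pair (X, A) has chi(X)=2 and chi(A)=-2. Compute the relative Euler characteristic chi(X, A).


Relative Euler characteristic: chi(X, A) = chi(X) - chi(A).
= 2 - (-2) = 4

4


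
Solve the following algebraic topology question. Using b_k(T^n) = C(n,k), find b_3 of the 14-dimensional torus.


By the Kunneth formula, b_k(T^n) = C(n,k).
b_3(T^14) = C(14,3).
C(14,3) = 14!/(3!*11!) = 364

364


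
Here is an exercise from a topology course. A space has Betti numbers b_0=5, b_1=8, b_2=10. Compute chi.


chi = sum_k (-1)^k b_k.
= (5) + (-8) + (10)
= 7

7


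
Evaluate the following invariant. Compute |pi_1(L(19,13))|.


pi_1(L(p,q)) = Z/pZ for any q coprime to p.
|pi_1(L(19,13))| = 19

19


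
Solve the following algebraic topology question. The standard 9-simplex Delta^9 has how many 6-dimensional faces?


Delta^9 has 9+1 vertices. A 6-face is a choice of 6+1 vertices.
f_6 = C(9+1, 6+1) = C(10,7) = 120

120


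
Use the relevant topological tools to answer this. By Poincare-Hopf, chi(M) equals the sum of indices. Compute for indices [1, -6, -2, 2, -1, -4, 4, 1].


Poincare-Hopf: chi(M) = sum of indices of zeros.
chi = (1) + (-6) + (-2) + (2) + (-1) + (-4) + (4) + (1) = -5

-5


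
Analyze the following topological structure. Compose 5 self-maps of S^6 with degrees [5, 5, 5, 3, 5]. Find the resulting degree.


Degree is multiplicative: deg(composition) = product of degrees.
= (5) * (5) * (5) * (3) * (5) = 1875

1875


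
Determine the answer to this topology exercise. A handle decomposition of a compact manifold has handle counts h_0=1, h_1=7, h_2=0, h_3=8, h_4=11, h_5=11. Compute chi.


Handles of index k contribute (-1)^k to chi (same as CW cells).
chi = (1) + (-7) + (0) + (-8) + (11) + (-11) = -14

-14


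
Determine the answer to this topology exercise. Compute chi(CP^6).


CP^6 has one cell in each even dimension 0, 2, ..., 2*6 (6+1 cells total).
All cells are even-dimensional, so chi = number of cells.
chi = 6 + 1 = 7

7


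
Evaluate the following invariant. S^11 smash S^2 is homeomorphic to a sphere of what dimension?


S^m ^ S^n = S^{m+n}.
k = 11 + 2 = 13

13


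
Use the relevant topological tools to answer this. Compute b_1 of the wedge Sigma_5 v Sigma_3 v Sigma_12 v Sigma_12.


For a wedge X v Y: reduced H_k(X v Y) = H_k(X) + H_k(Y).
Each Sigma_g contributes b_1 = 2g.
b_1 = 10 + 6 + 24 + 24 = 64

64


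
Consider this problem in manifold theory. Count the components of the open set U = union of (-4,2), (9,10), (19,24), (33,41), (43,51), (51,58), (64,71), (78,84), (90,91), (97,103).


Sort and merge overlapping open intervals.
Merged: (-4,2), (9,10), (19,24), (33,41), (43,51), (51,58), (64,71), (78,84), (90,91), (97,103).
Number of components = 10

10


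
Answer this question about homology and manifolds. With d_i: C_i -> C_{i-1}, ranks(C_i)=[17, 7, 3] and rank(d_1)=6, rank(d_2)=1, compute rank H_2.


rank H_k = rank(ker d_k) - rank(im d_{k+1}).
rank(ker d_2) = rank(C_2) - rank(d_2) = 3 - 1 = 2.
rank(im d_{2+1}) = 0.
rank H_2 = 2 - 0 = 2

2


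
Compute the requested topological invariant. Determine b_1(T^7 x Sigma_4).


pi_1(A x B) = pi_1(A) x pi_1(B); rank of abelianization = b_1.
b_1(T^7) = 7, b_1(Sigma_4) = 2*4 = 8.
b_1(product) = 7 + 8 = 15

15


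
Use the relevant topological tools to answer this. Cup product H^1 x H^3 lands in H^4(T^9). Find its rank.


Cup product: H^p x H^q -> H^{p+q}; here p+q = 1+3 = 4.
rank H^k(T^n) = C(n,k).
C(9,4) = 126

126


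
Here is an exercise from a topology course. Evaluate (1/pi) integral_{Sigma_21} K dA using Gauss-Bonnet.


Gauss-Bonnet: integral K dA = 2*pi*chi(M).
chi(Sigma_21) = 2 - 2*21 = -40.
(integral K dA)/pi = 2*chi = 2*(-40) = -80

-80


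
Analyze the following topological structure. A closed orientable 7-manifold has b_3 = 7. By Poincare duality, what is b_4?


Poincare duality for closed orientable n-manifolds: b_k = b_{n-k}.
Here n = 7, so b_4 = b_3 = 7

7


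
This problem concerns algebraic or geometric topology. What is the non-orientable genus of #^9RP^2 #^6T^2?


Since a >= 1, the sum is non-orientable; each T^2 can be replaced by RP^2 # RP^2 (since T^2#RP^2 = 3RP^2).
Total crosscaps k = 9 + 2*6 = 21.
Check via chi: chi = 9*1 + 6*0 - (9+6-1)*2 = -19 = 2 - k = -19. Consistent.

21


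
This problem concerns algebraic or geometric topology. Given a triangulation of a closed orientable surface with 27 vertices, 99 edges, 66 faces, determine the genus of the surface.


chi = V - E + F = 27 - 99 + 66 = -6
For orientable closed surface: chi = 2 - 2g, so g = (2 - chi)/2.
g = (2 - (-6)) / 2 = 8 / 2 = 4

4


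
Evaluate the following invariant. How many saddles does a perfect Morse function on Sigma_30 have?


A perfect Morse function has m_k = b_k.
For Sigma_30: b_0=1, b_1=2g=60, b_2=1.
Saddles m_1 = 2g = 60

60


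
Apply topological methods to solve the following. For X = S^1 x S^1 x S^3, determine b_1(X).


Each S^d has Poincare polynomial 1 + t^d.
The product S^1 x S^1 x S^3 has Poincare polynomial prod(1+t^d_i).
Expanding: b_0=1, b_1=2, b_2=1, b_3=1, b_4=2, b_5=1.
b_1 = 2

2


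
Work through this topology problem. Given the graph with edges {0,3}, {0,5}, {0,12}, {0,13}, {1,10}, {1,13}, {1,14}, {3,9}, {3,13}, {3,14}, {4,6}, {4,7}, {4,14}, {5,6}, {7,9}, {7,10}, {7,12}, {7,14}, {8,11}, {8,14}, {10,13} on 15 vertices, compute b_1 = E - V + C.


b_1 = E - V + (number of components).
E = 21, V = 15, components = 2.
b_1 = 21 - 15 + 2 = 8

8


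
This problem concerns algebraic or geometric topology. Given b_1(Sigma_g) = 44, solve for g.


For a closed orientable surface: b_1 = 2g.
44 = 2g
g = 44 / 2 = 22

22


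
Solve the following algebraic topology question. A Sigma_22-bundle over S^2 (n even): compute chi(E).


chi(S^2) = 2 (n even), chi(Sigma_22) = 2 - 2*22 = -42.
chi(E) = 2 * (-42) = -84

-84


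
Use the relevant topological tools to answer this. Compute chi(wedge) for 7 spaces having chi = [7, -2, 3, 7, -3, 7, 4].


chi(A v B) = chi(A) + chi(B) - 1 (one point identified).
For 7 spaces: chi = (sum chi_i) - (7 - 1).
sum = 23; chi = 23 - 6 = 17

17


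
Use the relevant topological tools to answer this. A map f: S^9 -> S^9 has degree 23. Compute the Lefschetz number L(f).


On S^9: L(f) = tr(f_0*) + (-1)^9 tr(f_9*) = 1 + (-1)^9 * deg(f).
L(f) = 1 + (-1)^9 * 23 = 1 + -23 = -22

-22


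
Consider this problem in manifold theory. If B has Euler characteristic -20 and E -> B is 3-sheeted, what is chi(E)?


For a finite covering: chi(E) = (number of sheets) * chi(B).
chi(E) = 3 * (-20) = -60

-60


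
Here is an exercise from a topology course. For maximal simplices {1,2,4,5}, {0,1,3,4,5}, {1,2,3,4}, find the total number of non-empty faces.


Each maximal simplex on m vertices has 2^m - 1 nonempty faces.
Take the union (dedupe shared faces).
Total distinct faces = 43

43


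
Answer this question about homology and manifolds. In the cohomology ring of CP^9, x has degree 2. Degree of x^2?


|x| = 2 in H^*(CP^n).
|x^2| = 2 * |x| = 2 * 2 = 4

4


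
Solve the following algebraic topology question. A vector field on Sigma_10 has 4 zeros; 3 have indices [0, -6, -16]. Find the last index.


Poincare-Hopf: sum of indices = chi(M).
chi(Sigma_10) = 2 - 2*10 = -18.
Sum of known indices = -22.
x = chi - (sum known) = -18 - (-22) = 4

4


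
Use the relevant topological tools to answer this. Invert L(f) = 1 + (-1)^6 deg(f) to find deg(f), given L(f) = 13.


L(f) = 1 + (-1)^6 deg(f) on S^6.
13 = 1 + (-1)^6 * deg(f)
(-1)^6 * deg(f) = 12
deg(f) = 12

12


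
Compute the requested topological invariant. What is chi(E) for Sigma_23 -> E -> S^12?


chi(S^12) = 2 (n even), chi(Sigma_23) = 2 - 2*23 = -44.
chi(E) = 2 * (-44) = -88

-88


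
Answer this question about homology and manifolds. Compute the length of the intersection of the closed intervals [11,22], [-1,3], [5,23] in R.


Intersection = [max(a_i), min(b_i)] = [11, 3].
Since 11 > 3, the intersection is empty.
Length = 0

0


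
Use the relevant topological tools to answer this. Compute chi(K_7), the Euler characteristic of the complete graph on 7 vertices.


K_7: V = 7, E = C(7,2) = 21.
chi = V - E = 7 - 21 = -14

-14


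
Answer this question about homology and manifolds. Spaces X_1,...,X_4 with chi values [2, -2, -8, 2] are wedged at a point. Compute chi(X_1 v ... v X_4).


chi(A v B) = chi(A) + chi(B) - 1 (one point identified).
For 4 spaces: chi = (sum chi_i) - (4 - 1).
sum = -6; chi = -6 - 3 = -9

-9


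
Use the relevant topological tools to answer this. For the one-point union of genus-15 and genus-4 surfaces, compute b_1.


For a wedge: H_1(A v B) = H_1(A) + H_1(B).
b_1(Sigma_15) = 30, b_1(Sigma_4) = 8.
b_1 = 30 + 8 = 38

38


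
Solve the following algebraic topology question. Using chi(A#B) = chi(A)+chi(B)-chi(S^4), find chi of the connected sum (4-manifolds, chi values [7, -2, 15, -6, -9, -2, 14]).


For n-manifolds: chi(A#B) = chi(A) + chi(B) - chi(S^4).
chi(S^4) = 1 + (-1)^4 = 2.
chi(#) = (sum chi_i) - (7-1)*chi(S^4) = 17 - 6*2 = 5

5


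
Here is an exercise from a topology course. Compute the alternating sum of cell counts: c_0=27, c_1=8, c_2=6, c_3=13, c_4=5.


chi = sum_k (-1)^k c_k.
= (-1)^0*27 + (-1)^1*8 + (-1)^2*6 + (-1)^3*13 + (-1)^4*5
= (27) + (-8) + (6) + (-13) + (5)
= 17

17


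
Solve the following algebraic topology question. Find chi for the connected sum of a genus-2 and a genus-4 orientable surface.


chi(Sigma_2) = 2 - 2*2 = -2
chi(Sigma_4) = 2 - 2*4 = -6
For surfaces: chi(A#B) = chi(A) + chi(B) - 2.
chi = -2 + -6 - 2 = -10

-10


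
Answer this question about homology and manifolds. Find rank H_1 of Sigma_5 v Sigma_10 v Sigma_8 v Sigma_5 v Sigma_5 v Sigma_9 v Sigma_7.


For a wedge X v Y: reduced H_k(X v Y) = H_k(X) + H_k(Y).
Each Sigma_g contributes b_1 = 2g.
b_1 = 10 + 20 + 16 + 10 + 10 + 18 + 14 = 98

98


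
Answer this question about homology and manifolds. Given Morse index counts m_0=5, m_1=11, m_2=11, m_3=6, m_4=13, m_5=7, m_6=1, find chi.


Morse theory: chi(M) = sum_k (-1)^k m_k where m_k = #(index-k critical points).
= (5) + (-11) + (11) + (-6) + (13) + (-7) + (1) = 6

6


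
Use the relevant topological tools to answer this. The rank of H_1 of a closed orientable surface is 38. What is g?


For a closed orientable surface: b_1 = 2g.
38 = 2g
g = 38 / 2 = 19

19


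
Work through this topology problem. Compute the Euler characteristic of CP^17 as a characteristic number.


For any closed oriented manifold, <e(TM),[M]> = chi(M).
chi(CP^17) = 17+1 = 18

18


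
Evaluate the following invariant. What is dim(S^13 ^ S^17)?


S^m ^ S^n = S^{m+n}.
k = 13 + 17 = 30

30


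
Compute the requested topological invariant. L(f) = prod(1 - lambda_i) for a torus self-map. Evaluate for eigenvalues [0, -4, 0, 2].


For a torus self-map: L(f) = det(I - A) where A acts on H_1.
L(f) = (1-0) * (1--4) * (1-0) * (1-2) = 1 * 5 * 1 * -1 = -5

-5


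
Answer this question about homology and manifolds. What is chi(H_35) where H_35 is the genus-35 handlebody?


A genus-g handlebody deformation retracts to a wedge of g circles.
chi(vee_g S^1) = 1 - g.
chi(H_35) = 1 - 35 = -34

-34


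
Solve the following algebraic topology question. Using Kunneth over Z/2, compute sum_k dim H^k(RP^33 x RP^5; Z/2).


dim H^*(RP^n; Z/2) = n+1 (one Z/2 in each degree 0..n).
Total Betti number is multiplicative.
Total = (33+1) * (5+1) = 34 * 6 = 204

204


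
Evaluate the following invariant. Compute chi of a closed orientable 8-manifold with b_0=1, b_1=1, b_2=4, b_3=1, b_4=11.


By Poincare duality b_k = b_{8-k}, so full Betti numbers: b_0=1, b_1=1, b_2=4, b_3=1, b_4=11, b_5=1, b_6=4, b_7=1, b_8=1.
chi = sum (-1)^k b_k = 17

17


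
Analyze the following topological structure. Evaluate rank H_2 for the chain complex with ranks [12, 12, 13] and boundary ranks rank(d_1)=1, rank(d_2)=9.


rank H_k = rank(ker d_k) - rank(im d_{k+1}).
rank(ker d_2) = rank(C_2) - rank(d_2) = 13 - 9 = 4.
rank(im d_{2+1}) = 0.
rank H_2 = 4 - 0 = 4

4


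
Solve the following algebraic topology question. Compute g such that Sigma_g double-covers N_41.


chi(N_41) = 2 - 41 = -39.
Double cover: chi(Sigma_g) = 2 * chi(N_41) = 2*(-39) = -78.
2 - 2g = -78, so g = (2 - (-78))/2 = 80/2 = 40

40


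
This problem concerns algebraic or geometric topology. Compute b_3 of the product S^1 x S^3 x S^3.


Each S^d has Poincare polynomial 1 + t^d.
The product S^1 x S^3 x S^3 has Poincare polynomial prod(1+t^d_i).
Expanding: b_0=1, b_1=1, b_3=2, b_4=2, b_6=1, b_7=1.
b_3 = 2

2


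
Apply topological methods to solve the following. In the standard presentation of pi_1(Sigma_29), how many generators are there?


Standard presentation: pi_1(Sigma_g) = <a_1,b_1,...,a_g,b_g | [a_1,b_1]...[a_g,b_g] = 1>.
Number of generators = 2g = 2*29 = 58

58


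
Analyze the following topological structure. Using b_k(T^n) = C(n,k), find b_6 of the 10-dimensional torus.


By the Kunneth formula, b_k(T^n) = C(n,k).
b_6(T^10) = C(10,6).
C(10,6) = 10!/(6!*4!) = 210

210


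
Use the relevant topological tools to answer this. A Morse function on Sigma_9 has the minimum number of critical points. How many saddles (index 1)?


A perfect Morse function has m_k = b_k.
For Sigma_9: b_0=1, b_1=2g=18, b_2=1.
Saddles m_1 = 2g = 18

18


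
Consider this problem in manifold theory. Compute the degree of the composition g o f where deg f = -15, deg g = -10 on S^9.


Degree is multiplicative under composition: deg(g o f) = deg(g) * deg(f).
= -10 * -15 = 150

150


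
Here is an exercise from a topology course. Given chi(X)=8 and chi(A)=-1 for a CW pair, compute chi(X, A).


Relative Euler characteristic: chi(X, A) = chi(X) - chi(A).
= 8 - (-1) = 9

9


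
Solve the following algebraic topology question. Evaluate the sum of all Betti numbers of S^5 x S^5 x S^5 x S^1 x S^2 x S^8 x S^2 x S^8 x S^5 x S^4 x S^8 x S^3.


Total Betti number is multiplicative under products.
Each S^d (d>=1) has total Betti number 2.
There are 12 sphere factors.
Total = 2^12 = 4096

4096


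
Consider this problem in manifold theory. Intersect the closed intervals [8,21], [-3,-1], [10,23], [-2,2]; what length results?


Intersection = [max(a_i), min(b_i)] = [10, -1].
Since 10 > -1, the intersection is empty.
Length = 0

0


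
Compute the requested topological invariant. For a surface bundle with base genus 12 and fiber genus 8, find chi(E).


For a fiber bundle F -> E -> B (with CW structure): chi(E) = chi(B) * chi(F).
chi(Sigma_12) = -22, chi(Sigma_8) = -14.
chi(E) = (-22) * (-14) = 308

308


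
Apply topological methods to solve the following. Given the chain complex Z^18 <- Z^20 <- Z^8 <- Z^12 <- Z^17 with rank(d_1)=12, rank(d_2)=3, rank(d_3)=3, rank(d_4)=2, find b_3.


rank H_k = rank(ker d_k) - rank(im d_{k+1}).
rank(ker d_3) = rank(C_3) - rank(d_3) = 12 - 3 = 9.
rank(im d_{3+1}) = 2.
rank H_3 = 9 - 2 = 7

7


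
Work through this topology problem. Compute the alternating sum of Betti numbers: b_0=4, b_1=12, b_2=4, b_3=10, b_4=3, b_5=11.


chi = sum_k (-1)^k b_k.
= (4) + (-12) + (4) + (-10) + (3) + (-11)
= -22

-22


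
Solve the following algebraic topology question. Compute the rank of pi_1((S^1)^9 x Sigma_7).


pi_1(A x B) = pi_1(A) x pi_1(B); rank of abelianization = b_1.
b_1(T^9) = 9, b_1(Sigma_7) = 2*7 = 14.
b_1(product) = 9 + 14 = 23

23


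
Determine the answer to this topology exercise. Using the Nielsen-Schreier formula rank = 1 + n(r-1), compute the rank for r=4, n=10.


Nielsen-Schreier: an index-n subgroup of F_r is free of rank 1 + n(r-1).
Equivalently: chi(cover) = n*chi(base); chi(vee_r S^1) = 1 - 4 = -3.
chi(E) = 10*(-3) = -30; rank = 1 - chi(E) = 1 - (-30) = 31.
rank = 1 + 10*(4-1) = 1 + 30 = 31

31


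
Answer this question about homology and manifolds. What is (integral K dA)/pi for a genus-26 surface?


Gauss-Bonnet: integral K dA = 2*pi*chi(M).
chi(Sigma_26) = 2 - 2*26 = -50.
(integral K dA)/pi = 2*chi = 2*(-50) = -100

-100


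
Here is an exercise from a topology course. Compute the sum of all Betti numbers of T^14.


b_k(T^14) = C(14,k), so the sum over k is sum_k C(14,k) = 2^14.
Total = 2^14 = 16384

16384


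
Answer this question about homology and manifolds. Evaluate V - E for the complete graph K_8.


K_8: V = 8, E = C(8,2) = 28.
chi = V - E = 8 - 28 = -20

-20


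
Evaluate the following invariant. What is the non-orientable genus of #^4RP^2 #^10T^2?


Since a >= 1, the sum is non-orientable; each T^2 can be replaced by RP^2 # RP^2 (since T^2#RP^2 = 3RP^2).
Total crosscaps k = 4 + 2*10 = 24.
Check via chi: chi = 4*1 + 10*0 - (4+10-1)*2 = -22 = 2 - k = -22. Consistent.

24


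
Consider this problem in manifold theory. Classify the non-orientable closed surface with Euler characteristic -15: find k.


chi = 2 - k for closed non-orientable surfaces with k crosscaps.
-15 = 2 - k
k = 2 - (-15) = 17

17


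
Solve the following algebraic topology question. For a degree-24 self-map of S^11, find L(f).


On S^11: L(f) = tr(f_0*) + (-1)^11 tr(f_11*) = 1 + (-1)^11 * deg(f).
L(f) = 1 + (-1)^11 * 24 = 1 + -24 = -23

-23


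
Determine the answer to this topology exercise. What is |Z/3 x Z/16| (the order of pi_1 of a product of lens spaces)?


pi_1(X x Y) = pi_1(X) x pi_1(Y).
pi_1(L(3,1)) = Z/3, pi_1(L(16,1)) = Z/16.
|Z/3 x Z/16| = 3 * 16 = 48

48


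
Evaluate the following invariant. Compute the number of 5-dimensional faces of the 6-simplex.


Delta^6 has 6+1 vertices. A 5-face is a choice of 5+1 vertices.
f_5 = C(6+1, 5+1) = C(7,6) = 7

7


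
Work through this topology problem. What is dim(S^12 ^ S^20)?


S^m ^ S^n = S^{m+n}.
k = 12 + 20 = 32

32


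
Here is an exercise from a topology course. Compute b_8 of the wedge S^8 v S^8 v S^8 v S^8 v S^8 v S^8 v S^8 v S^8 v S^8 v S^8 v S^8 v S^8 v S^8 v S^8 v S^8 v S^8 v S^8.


For a wedge of spheres, H_k (k>0) is free on one generator per sphere of dimension k.
Spheres of dimension 8: count = 17.
b_8 = 17

17


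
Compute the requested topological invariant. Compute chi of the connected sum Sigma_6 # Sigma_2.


chi(Sigma_6) = 2 - 2*6 = -10
chi(Sigma_2) = 2 - 2*2 = -2
For surfaces: chi(A#B) = chi(A) + chi(B) - 2.
chi = -10 + -2 - 2 = -14

-14


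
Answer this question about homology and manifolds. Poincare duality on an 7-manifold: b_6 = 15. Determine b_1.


Poincare duality for closed orientable n-manifolds: b_k = b_{n-k}.
Here n = 7, so b_1 = b_6 = 15

15


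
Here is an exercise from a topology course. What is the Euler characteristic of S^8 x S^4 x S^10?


chi is multiplicative: chi(X x Y) = chi(X) chi(Y).
Each even-dim sphere has chi = 2. There are 3 factors.
chi = 2^3 = 8

8


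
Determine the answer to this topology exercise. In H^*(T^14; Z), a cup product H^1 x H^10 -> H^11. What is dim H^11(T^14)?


Cup product: H^p x H^q -> H^{p+q}; here p+q = 1+10 = 11.
rank H^k(T^n) = C(n,k).
C(14,11) = 364

364


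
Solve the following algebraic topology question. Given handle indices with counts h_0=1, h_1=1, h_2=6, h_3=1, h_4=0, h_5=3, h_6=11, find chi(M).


Handles of index k contribute (-1)^k to chi (same as CW cells).
chi = (1) + (-1) + (6) + (-1) + (0) + (-3) + (11) = 13

13


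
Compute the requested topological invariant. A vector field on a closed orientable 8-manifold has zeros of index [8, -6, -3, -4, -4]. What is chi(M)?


Poincare-Hopf: chi(M) = sum of indices of zeros.
chi = (8) + (-6) + (-3) + (-4) + (-4) = -9

-9


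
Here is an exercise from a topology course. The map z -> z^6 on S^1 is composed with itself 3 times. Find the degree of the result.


deg(f) = 6. Degree is multiplicative: deg(f^3) = (deg f)^3.
deg(f^3) = (6)^3 = 216

216


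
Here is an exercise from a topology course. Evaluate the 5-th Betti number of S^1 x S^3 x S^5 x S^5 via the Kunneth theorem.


Each S^d has Poincare polynomial 1 + t^d.
The product S^1 x S^3 x S^5 x S^5 has Poincare polynomial prod(1+t^d_i).
Expanding: b_0=1, b_1=1, b_3=1, b_4=1, b_5=2, b_6=2, b_8=2, b_9=2, b_10=1, b_11=1, b_13=1, b_14=1.
b_5 = 2

2


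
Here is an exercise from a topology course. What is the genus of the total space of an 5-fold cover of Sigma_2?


For an n-sheeted cover: chi(E) = n * chi(B).
chi(Sigma_2) = 2 - 2*2 = -2.
chi(E) = 5 * (-2) = -10.
genus(E) = (2 - chi(E))/2 = (2 - (-10))/2 = 12/2 = 6

6


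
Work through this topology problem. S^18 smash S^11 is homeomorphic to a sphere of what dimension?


S^m ^ S^n = S^{m+n}.
k = 18 + 11 = 29

29


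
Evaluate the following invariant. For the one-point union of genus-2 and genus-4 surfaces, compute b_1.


For a wedge: H_1(A v B) = H_1(A) + H_1(B).
b_1(Sigma_2) = 4, b_1(Sigma_4) = 8.
b_1 = 4 + 8 = 12

12


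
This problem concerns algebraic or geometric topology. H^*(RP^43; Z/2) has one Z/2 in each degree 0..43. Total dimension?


H^k(RP^43; Z/2) = Z/2 for each 0 <= k <= 43.
Total dimension = 43 + 1 = 44

44


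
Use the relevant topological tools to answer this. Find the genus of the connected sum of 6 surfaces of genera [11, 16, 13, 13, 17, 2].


Genus is additive under connected sum of orientable surfaces.
g = 11 + 16 + 13 + 13 + 17 + 2 = 72

72


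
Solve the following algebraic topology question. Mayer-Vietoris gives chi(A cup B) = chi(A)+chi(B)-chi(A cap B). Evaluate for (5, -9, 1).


chi(A cup B) = chi(A) + chi(B) - chi(A cap B)
= 5 + (-9) - (1)
= -5

-5


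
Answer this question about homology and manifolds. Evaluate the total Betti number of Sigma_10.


For Sigma_10: b_0 = 1, b_1 = 2g = 20, b_2 = 1.
Total = 1 + 20 + 1 = 22

22


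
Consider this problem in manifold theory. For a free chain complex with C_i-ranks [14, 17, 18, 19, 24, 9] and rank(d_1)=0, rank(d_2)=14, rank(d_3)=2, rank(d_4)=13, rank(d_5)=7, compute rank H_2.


rank H_k = rank(ker d_k) - rank(im d_{k+1}).
rank(ker d_2) = rank(C_2) - rank(d_2) = 18 - 14 = 4.
rank(im d_{2+1}) = 2.
rank H_2 = 4 - 2 = 2

2


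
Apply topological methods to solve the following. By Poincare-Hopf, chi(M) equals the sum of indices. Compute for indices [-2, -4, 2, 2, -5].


Poincare-Hopf: chi(M) = sum of indices of zeros.
chi = (-2) + (-4) + (2) + (2) + (-5) = -7

-7


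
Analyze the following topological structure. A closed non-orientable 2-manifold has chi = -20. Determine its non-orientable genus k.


chi = 2 - k for closed non-orientable surfaces with k crosscaps.
-20 = 2 - k
k = 2 - (-20) = 22

22


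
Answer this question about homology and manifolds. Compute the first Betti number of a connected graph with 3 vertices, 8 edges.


For a connected graph: rank(pi_1) = b_1 = E - V + 1 = 1 - chi.
chi = V - E = 3 - 8 = -5.
rank = 1 - (-5) = 8 - 3 + 1 = 6

6


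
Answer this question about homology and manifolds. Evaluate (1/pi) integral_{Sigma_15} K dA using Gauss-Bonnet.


Gauss-Bonnet: integral K dA = 2*pi*chi(M).
chi(Sigma_15) = 2 - 2*15 = -28.
(integral K dA)/pi = 2*chi = 2*(-28) = -56

-56


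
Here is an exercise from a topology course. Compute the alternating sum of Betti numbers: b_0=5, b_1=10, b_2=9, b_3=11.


chi = sum_k (-1)^k b_k.
= (5) + (-10) + (9) + (-11)
= -7

-7


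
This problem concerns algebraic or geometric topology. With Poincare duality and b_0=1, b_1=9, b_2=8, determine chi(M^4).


By Poincare duality b_k = b_{4-k}, so full Betti numbers: b_0=1, b_1=9, b_2=8, b_3=9, b_4=1.
chi = sum (-1)^k b_k = -8

-8


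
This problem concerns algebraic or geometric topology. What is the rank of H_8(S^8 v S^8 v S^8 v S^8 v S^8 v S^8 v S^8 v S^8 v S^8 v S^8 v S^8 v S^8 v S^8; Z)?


For a wedge of spheres, H_k (k>0) is free on one generator per sphere of dimension k.
Spheres of dimension 8: count = 13.
b_8 = 13

13


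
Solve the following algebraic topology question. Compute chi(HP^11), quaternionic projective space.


HP^11 has one cell in each dimension 0, 4, ..., 4*11 (11+1 cells, all even-dim).
chi = 11 + 1 = 12

12


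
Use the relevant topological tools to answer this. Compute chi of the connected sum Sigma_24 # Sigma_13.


chi(Sigma_24) = 2 - 2*24 = -46
chi(Sigma_13) = 2 - 2*13 = -24
For surfaces: chi(A#B) = chi(A) + chi(B) - 2.
chi = -46 + -24 - 2 = -72

-72


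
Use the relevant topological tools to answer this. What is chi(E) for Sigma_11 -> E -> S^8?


chi(S^8) = 2 (n even), chi(Sigma_11) = 2 - 2*11 = -20.
chi(E) = 2 * (-20) = -40

-40


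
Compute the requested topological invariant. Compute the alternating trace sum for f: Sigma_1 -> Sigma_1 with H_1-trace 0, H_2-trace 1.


L(f) = tr(f_0*) - tr(f_1*) + tr(f_2*).
= 1 - (0) + (1)
= 2

2


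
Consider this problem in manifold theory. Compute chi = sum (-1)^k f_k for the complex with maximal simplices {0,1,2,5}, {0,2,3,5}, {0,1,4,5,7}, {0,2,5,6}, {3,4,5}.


Enumerate all faces; f-vector: f_0=8, f_1=20, f_2=20, f_3=8, f_4=1.
chi = sum (-1)^k f_k = 1

1


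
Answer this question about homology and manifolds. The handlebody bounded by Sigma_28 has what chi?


A genus-g handlebody deformation retracts to a wedge of g circles.
chi(vee_g S^1) = 1 - g.
chi(H_28) = 1 - 28 = -27

-27


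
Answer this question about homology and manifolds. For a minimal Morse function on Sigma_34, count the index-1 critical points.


A perfect Morse function has m_k = b_k.
For Sigma_34: b_0=1, b_1=2g=68, b_2=1.
Saddles m_1 = 2g = 68

68


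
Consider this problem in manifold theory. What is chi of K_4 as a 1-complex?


K_4: V = 4, E = C(4,2) = 6.
chi = V - E = 4 - 6 = -2

-2


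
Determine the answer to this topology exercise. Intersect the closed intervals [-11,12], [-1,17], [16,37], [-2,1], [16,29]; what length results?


Intersection = [max(a_i), min(b_i)] = [16, 1].
Since 16 > 1, the intersection is empty.
Length = 0

0


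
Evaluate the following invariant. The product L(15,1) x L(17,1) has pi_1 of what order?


pi_1(X x Y) = pi_1(X) x pi_1(Y).
pi_1(L(15,1)) = Z/15, pi_1(L(17,1)) = Z/17.
|Z/15 x Z/17| = 15 * 17 = 255

255


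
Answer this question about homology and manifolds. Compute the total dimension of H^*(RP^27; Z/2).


H^k(RP^27; Z/2) = Z/2 for each 0 <= k <= 27.
Total dimension = 27 + 1 = 28

28


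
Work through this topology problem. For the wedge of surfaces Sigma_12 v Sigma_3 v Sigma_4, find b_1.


For a wedge X v Y: reduced H_k(X v Y) = H_k(X) + H_k(Y).
Each Sigma_g contributes b_1 = 2g.
b_1 = 24 + 6 + 8 = 38

38


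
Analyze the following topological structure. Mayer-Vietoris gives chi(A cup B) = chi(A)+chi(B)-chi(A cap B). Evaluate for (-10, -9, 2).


chi(A cup B) = chi(A) + chi(B) - chi(A cap B)
= -10 + (-9) - (2)
= -21

-21


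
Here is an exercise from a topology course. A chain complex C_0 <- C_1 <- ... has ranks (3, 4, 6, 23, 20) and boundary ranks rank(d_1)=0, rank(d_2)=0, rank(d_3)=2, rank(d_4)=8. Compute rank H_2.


rank H_k = rank(ker d_k) - rank(im d_{k+1}).
rank(ker d_2) = rank(C_2) - rank(d_2) = 6 - 0 = 6.
rank(im d_{2+1}) = 2.
rank H_2 = 6 - 2 = 4

4


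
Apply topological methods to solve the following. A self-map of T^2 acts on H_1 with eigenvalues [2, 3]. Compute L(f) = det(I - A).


For a torus self-map: L(f) = det(I - A) where A acts on H_1.
L(f) = (1-2) * (1-3) = -1 * -2 = 2

2


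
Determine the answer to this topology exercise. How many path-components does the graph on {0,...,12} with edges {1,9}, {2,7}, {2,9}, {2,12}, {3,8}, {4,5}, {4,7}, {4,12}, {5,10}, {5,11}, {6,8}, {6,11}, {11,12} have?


Run DFS/union-find over 13 vertices.
V = 13, E = 13.
Number of components = 2

2


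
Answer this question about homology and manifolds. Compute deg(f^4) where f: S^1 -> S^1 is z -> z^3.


deg(f) = 3. Degree is multiplicative: deg(f^4) = (deg f)^4.
deg(f^4) = (3)^4 = 81

81


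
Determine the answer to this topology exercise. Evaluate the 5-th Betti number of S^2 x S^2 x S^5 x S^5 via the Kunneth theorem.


Each S^d has Poincare polynomial 1 + t^d.
The product S^2 x S^2 x S^5 x S^5 has Poincare polynomial prod(1+t^d_i).
Expanding: b_0=1, b_2=2, b_4=1, b_5=2, b_7=4, b_9=2, b_10=1, b_12=2, b_14=1.
b_5 = 2

2


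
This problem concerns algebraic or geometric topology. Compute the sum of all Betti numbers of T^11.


b_k(T^11) = C(11,k), so the sum over k is sum_k C(11,k) = 2^11.
Total = 2^11 = 2048

2048


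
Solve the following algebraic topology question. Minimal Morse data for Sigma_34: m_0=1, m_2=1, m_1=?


A perfect Morse function has m_k = b_k.
For Sigma_34: b_0=1, b_1=2g=68, b_2=1.
Saddles m_1 = 2g = 68

68


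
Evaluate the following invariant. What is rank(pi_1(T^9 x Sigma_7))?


pi_1(A x B) = pi_1(A) x pi_1(B); rank of abelianization = b_1.
b_1(T^9) = 9, b_1(Sigma_7) = 2*7 = 14.
b_1(product) = 9 + 14 = 23

23


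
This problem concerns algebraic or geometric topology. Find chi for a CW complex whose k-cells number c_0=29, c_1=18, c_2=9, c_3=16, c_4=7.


chi = sum_k (-1)^k c_k.
= (-1)^0*29 + (-1)^1*18 + (-1)^2*9 + (-1)^3*16 + (-1)^4*7
= (29) + (-18) + (9) + (-16) + (7)
= 11

11


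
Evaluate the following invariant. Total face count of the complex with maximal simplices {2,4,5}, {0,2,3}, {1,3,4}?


Each maximal simplex on m vertices has 2^m - 1 nonempty faces.
Take the union (dedupe shared faces).
Total distinct faces = 18

18


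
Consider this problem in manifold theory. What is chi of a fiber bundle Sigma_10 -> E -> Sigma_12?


For a fiber bundle F -> E -> B (with CW structure): chi(E) = chi(B) * chi(F).
chi(Sigma_12) = -22, chi(Sigma_10) = -18.
chi(E) = (-22) * (-18) = 396

396


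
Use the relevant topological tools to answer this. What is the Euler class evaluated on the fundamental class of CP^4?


For any closed oriented manifold, <e(TM),[M]> = chi(M).
chi(CP^4) = 4+1 = 5

5


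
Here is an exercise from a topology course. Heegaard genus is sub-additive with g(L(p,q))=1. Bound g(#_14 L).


Heegaard genus satisfies g(A#B) <= g(A) + g(B).
Each lens space has g = 1.
Upper bound: 14 * 1 = 14

14


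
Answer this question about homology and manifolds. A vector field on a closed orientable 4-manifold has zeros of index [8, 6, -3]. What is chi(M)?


Poincare-Hopf: chi(M) = sum of indices of zeros.
chi = (8) + (6) + (-3) = 11

11


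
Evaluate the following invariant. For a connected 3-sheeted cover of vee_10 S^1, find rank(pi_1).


Nielsen-Schreier: an index-n subgroup of F_r is free of rank 1 + n(r-1).
Equivalently: chi(cover) = n*chi(base); chi(vee_r S^1) = 1 - 10 = -9.
chi(E) = 3*(-9) = -27; rank = 1 - chi(E) = 1 - (-27) = 28.
rank = 1 + 3*(10-1) = 1 + 27 = 28

28


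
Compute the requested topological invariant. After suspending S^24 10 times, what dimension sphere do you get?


Each suspension raises dimension by 1: Sigma S^n = S^{n+1}.
Sigma^10 S^24 = S^{24+10} = S^34

34


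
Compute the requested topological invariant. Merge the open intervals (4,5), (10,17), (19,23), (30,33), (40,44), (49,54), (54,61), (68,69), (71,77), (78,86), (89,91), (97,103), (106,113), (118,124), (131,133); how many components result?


Sort and merge overlapping open intervals.
Merged: (4,5), (10,17), (19,23), (30,33), (40,44), (49,54), (54,61), (68,69), (71,77), (78,86), (89,91), (97,103), (106,113), (118,124), (131,133).
Number of components = 15

15


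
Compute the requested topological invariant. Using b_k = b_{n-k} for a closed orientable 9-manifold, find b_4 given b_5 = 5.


Poincare duality for closed orientable n-manifolds: b_k = b_{n-k}.
Here n = 9, so b_4 = b_5 = 5

5


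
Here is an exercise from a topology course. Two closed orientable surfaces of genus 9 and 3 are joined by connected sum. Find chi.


chi(Sigma_9) = 2 - 2*9 = -16
chi(Sigma_3) = 2 - 2*3 = -4
For surfaces: chi(A#B) = chi(A) + chi(B) - 2.
chi = -16 + -4 - 2 = -22

-22


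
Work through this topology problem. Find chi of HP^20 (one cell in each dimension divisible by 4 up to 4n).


HP^20 has one cell in each dimension 0, 4, ..., 4*20 (20+1 cells, all even-dim).
chi = 20 + 1 = 21

21


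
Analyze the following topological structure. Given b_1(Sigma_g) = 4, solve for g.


For a closed orientable surface: b_1 = 2g.
4 = 2g
g = 4 / 2 = 2

2


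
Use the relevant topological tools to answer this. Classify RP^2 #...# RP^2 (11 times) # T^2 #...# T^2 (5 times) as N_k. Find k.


Since a >= 1, the sum is non-orientable; each T^2 can be replaced by RP^2 # RP^2 (since T^2#RP^2 = 3RP^2).
Total crosscaps k = 11 + 2*5 = 21.
Check via chi: chi = 11*1 + 5*0 - (11+5-1)*2 = -19 = 2 - k = -19. Consistent.

21


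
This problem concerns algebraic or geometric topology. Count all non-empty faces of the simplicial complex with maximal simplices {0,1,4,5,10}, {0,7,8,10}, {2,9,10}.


Each maximal simplex on m vertices has 2^m - 1 nonempty faces.
Take the union (dedupe shared faces).
Total distinct faces = 49

49


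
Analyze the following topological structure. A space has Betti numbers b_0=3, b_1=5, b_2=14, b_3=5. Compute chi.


chi = sum_k (-1)^k b_k.
= (3) + (-5) + (14) + (-5)
= 7

7


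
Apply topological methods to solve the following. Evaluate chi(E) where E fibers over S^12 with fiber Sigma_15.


chi(S^12) = 2 (n even), chi(Sigma_15) = 2 - 2*15 = -28.
chi(E) = 2 * (-28) = -56

-56


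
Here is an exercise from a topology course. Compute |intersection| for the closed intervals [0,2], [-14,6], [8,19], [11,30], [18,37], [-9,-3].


Intersection = [max(a_i), min(b_i)] = [18, -3].
Since 18 > -3, the intersection is empty.
Length = 0

0


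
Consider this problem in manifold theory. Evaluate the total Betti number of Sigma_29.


For Sigma_29: b_0 = 1, b_1 = 2g = 58, b_2 = 1.
Total = 1 + 58 + 1 = 60

60


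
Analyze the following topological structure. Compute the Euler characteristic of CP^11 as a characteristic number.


For any closed oriented manifold, <e(TM),[M]> = chi(M).
chi(CP^11) = 11+1 = 12

12


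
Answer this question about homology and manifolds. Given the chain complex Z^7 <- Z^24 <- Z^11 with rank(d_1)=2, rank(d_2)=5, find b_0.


rank H_k = rank(ker d_k) - rank(im d_{k+1}).
rank(ker d_0) = rank(C_0) - rank(d_0) = 7 - 0 = 7.
rank(im d_{0+1}) = 2.
rank H_0 = 7 - 2 = 5

5


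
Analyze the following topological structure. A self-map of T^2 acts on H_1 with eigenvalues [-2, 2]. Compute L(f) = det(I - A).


For a torus self-map: L(f) = det(I - A) where A acts on H_1.
L(f) = (1--2) * (1-2) = 3 * -1 = -3

-3


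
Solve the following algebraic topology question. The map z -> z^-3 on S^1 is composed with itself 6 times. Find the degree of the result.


deg(f) = -3. Degree is multiplicative: deg(f^6) = (deg f)^6.
deg(f^6) = (-3)^6 = 729

729


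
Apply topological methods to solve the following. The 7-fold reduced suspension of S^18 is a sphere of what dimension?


Each suspension raises dimension by 1: Sigma S^n = S^{n+1}.
Sigma^7 S^18 = S^{18+7} = S^25

25


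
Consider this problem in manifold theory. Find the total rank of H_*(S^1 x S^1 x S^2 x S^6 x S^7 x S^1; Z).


Total Betti number is multiplicative under products.
Each S^d (d>=1) has total Betti number 2.
There are 6 sphere factors.
Total = 2^6 = 64

64


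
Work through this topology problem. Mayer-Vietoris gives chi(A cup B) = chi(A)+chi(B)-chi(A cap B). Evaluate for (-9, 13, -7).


chi(A cup B) = chi(A) + chi(B) - chi(A cap B)
= -9 + (13) - (-7)
= 11

11


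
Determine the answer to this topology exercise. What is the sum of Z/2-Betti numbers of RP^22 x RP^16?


dim H^*(RP^n; Z/2) = n+1 (one Z/2 in each degree 0..n).
Total Betti number is multiplicative.
Total = (22+1) * (16+1) = 23 * 17 = 391

391


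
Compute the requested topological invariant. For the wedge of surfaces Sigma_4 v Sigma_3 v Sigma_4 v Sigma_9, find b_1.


For a wedge X v Y: reduced H_k(X v Y) = H_k(X) + H_k(Y).
Each Sigma_g contributes b_1 = 2g.
b_1 = 8 + 6 + 8 + 18 = 40

40


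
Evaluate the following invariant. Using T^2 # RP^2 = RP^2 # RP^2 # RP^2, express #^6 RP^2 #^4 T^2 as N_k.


Since a >= 1, the sum is non-orientable; each T^2 can be replaced by RP^2 # RP^2 (since T^2#RP^2 = 3RP^2).
Total crosscaps k = 6 + 2*4 = 14.
Check via chi: chi = 6*1 + 4*0 - (6+4-1)*2 = -12 = 2 - k = -12. Consistent.

14


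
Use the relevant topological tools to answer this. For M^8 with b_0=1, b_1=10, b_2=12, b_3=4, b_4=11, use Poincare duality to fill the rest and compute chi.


By Poincare duality b_k = b_{8-k}, so full Betti numbers: b_0=1, b_1=10, b_2=12, b_3=4, b_4=11, b_5=4, b_6=12, b_7=10, b_8=1.
chi = sum (-1)^k b_k = 9

9


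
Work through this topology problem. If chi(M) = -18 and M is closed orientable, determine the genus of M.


chi = 2 - 2g for closed orientable surfaces.
-18 = 2 - 2g
2g = 2 - (-18) = 20
g = 10

10


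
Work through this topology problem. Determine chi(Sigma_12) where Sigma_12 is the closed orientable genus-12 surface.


For a closed orientable surface of genus g: chi = 2 - 2g.
Here g = 12.
chi = 2 - 2*12 = 2 - 24 = -22

-22


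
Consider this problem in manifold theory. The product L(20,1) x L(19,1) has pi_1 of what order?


pi_1(X x Y) = pi_1(X) x pi_1(Y).
pi_1(L(20,1)) = Z/20, pi_1(L(19,1)) = Z/19.
|Z/20 x Z/19| = 20 * 19 = 380

380


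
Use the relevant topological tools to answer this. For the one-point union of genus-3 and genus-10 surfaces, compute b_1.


For a wedge: H_1(A v B) = H_1(A) + H_1(B).
b_1(Sigma_3) = 6, b_1(Sigma_10) = 20.
b_1 = 6 + 20 = 26

26


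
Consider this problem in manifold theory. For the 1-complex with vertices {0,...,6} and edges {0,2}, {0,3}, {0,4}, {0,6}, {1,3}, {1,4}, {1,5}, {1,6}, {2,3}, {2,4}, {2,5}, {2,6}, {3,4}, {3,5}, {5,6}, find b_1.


b_1 = E - V + (number of components).
E = 15, V = 7, components = 1.
b_1 = 15 - 7 + 1 = 9

9


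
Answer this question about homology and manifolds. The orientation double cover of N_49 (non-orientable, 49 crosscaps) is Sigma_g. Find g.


chi(N_49) = 2 - 49 = -47.
Double cover: chi(Sigma_g) = 2 * chi(N_49) = 2*(-47) = -94.
2 - 2g = -94, so g = (2 - (-94))/2 = 96/2 = 48

48


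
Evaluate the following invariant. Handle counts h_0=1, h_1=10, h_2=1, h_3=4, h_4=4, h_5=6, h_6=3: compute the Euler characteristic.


Handles of index k contribute (-1)^k to chi (same as CW cells).
chi = (1) + (-10) + (1) + (-4) + (4) + (-6) + (3) = -11

-11


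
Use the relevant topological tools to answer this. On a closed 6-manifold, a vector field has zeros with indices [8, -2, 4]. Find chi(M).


Poincare-Hopf: chi(M) = sum of indices of zeros.
chi = (8) + (-2) + (4) = 10

10


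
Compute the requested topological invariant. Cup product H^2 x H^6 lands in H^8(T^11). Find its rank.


Cup product: H^p x H^q -> H^{p+q}; here p+q = 2+6 = 8.
rank H^k(T^n) = C(n,k).
C(11,8) = 165

165


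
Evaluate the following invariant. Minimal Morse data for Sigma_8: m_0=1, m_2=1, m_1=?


A perfect Morse function has m_k = b_k.
For Sigma_8: b_0=1, b_1=2g=16, b_2=1.
Saddles m_1 = 2g = 16

16


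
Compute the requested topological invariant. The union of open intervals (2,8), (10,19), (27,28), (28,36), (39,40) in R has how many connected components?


Sort and merge overlapping open intervals.
Merged: (2,8), (10,19), (27,28), (28,36), (39,40).
Number of components = 5

5
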